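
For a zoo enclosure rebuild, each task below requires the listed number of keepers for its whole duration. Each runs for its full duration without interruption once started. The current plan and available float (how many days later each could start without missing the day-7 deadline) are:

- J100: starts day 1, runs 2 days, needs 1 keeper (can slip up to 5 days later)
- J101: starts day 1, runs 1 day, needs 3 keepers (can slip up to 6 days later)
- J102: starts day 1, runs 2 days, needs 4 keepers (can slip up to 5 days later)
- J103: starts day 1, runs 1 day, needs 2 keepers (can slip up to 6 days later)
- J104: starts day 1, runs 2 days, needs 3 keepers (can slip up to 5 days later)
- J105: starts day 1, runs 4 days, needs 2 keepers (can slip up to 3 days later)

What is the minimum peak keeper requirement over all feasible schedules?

5

Early-start (J100@1, J101@1, J102@1, J103@1, J104@1, J105@1) gives peak 15: d1:15  d2:10  d3:2  d4:2  d5:0  d6:0  d7:0.
Shift J102→2, J103→4, J104→5, J105→4.
Schedule J100@1, J101@1, J102@2, J103@4, J104@5, J105@4: d1:4  d2:5  d3:4  d4:4  d5:5  d6:5  d7:2 — peak 5.
Total keeper-days = 29 over 7 days ⇒ peak ≥ ⌈29/7⌉ = 5, so 5 is optimal.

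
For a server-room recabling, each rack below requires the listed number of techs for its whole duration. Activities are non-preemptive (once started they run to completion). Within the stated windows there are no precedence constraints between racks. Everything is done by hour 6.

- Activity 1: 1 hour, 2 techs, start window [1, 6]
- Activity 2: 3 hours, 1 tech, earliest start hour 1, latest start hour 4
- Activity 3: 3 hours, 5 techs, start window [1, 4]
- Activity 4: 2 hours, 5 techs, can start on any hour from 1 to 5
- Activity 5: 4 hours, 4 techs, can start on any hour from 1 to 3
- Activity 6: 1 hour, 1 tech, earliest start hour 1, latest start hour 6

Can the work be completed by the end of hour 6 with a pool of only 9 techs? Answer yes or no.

Schedule Activity 1@1, Activity 2@1, Activity 3@4, Activity 4@1, Activity 5@3, Activity 6@1: h1:9  h2:6  h3:5  h4:9  h5:9  h6:9 — peak 9 ≤ 9.

yes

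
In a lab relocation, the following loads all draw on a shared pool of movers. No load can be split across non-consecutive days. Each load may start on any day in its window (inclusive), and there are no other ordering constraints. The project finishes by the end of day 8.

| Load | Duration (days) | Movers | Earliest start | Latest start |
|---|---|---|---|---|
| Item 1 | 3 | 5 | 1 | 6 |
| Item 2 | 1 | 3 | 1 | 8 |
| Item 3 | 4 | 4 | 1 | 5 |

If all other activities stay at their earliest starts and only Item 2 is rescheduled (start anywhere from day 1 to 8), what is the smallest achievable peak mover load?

9

Item 2@1: d1:12  d2:9  d3:9  d4:4  d5:0  d6:0  d7:0  d8:0 → peak 12
Item 2@2: d1:9  d2:12  d3:9  d4:4  d5:0  d6:0  d7:0  d8:0 → peak 12
Item 2@3: d1:9  d2:9  d3:12  d4:4  d5:0  d6:0  d7:0  d8:0 → peak 12
Item 2@4: d1:9  d2:9  d3:9  d4:7  d5:0  d6:0  d7:0  d8:0 → peak 9
Item 2@5: d1:9  d2:9  d3:9  d4:4  d5:3  d6:0  d7:0  d8:0 → peak 9
Item 2@6: d1:9  d2:9  d3:9  d4:4  d5:0  d6:3  d7:0  d8:0 → peak 9
Item 2@7: d1:9  d2:9  d3:9  d4:4  d5:0  d6:0  d7:3  d8:0 → peak 9
Item 2@8: d1:9  d2:9  d3:9  d4:4  d5:0  d6:0  d7:0  d8:3 → peak 9
Best is Item 2@4, peak 9.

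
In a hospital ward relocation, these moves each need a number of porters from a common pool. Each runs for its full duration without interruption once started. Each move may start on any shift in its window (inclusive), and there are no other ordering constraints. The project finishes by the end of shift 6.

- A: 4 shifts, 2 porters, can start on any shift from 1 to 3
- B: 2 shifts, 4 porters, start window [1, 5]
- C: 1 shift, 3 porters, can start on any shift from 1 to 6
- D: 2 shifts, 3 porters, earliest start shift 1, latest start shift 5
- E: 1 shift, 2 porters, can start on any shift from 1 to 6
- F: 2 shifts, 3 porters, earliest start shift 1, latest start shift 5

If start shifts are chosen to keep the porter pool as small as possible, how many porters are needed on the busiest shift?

6

Early-start (A@1, B@1, C@1, D@1, E@1, F@1) gives peak 17: s1:17  s2:12  s3:2  s4:2  s5:0  s6:0.
Shift C→3, D→4, E→6, F→5.
Schedule A@1, B@1, C@3, D@4, E@6, F@5: s1:6  s2:6  s3:5  s4:5  s5:6  s6:5 — peak 6.
Total porter-shifts = 33 over 6 shifts ⇒ peak ≥ ⌈33/6⌉ = 6, so 6 is optimal.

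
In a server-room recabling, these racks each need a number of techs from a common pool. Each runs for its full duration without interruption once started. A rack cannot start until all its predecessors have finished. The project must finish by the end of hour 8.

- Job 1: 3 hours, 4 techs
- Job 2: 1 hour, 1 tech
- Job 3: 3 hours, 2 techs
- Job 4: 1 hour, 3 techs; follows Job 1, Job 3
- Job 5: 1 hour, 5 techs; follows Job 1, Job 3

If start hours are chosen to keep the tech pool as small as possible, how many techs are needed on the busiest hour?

Early-start (Job 1@1, Job 2@1, Job 3@1, Job 4@4, Job 5@4) gives peak 8: h1:7  h2:6  h3:6  h4:8  h5:0  h6:0  h7:0  h8:0.
Shift Job 3→4, Job 4→7, Job 5→8.
Schedule Job 1@1, Job 2@1, Job 3@4, Job 4@7, Job 5@8: h1:5  h2:4  h3:4  h4:2  h5:2  h6:2  h7:3  h8:5 — peak 5.

5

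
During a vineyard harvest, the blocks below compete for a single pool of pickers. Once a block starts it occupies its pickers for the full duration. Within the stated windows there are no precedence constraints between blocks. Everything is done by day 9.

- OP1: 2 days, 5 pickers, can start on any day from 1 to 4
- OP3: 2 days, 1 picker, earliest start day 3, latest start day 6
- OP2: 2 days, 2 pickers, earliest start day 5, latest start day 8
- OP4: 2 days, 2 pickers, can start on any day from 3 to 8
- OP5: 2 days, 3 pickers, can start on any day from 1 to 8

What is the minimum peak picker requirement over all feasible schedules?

5

Early-start (OP1@1, OP3@3, OP2@5, OP4@3, OP5@1) gives peak 8: d1:8  d2:8  d3:3  d4:3  d5:2  d6:2  d7:0  d8:0  d9:0.
Shift OP5→5.
Schedule OP1@1, OP3@3, OP2@5, OP4@3, OP5@5: d1:5  d2:5  d3:3  d4:3  d5:5  d6:5  d7:0  d8:0  d9:0 — peak 5.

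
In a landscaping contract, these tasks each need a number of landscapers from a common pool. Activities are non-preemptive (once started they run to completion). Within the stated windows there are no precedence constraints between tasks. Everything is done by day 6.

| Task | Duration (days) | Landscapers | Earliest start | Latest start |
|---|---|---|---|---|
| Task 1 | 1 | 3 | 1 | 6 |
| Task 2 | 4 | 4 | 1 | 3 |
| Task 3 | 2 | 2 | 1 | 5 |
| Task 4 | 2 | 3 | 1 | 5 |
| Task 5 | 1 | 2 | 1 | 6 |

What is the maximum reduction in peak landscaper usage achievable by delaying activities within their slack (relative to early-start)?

Early-start peak: d1:14  d2:9  d3:4  d4:4  d5:0  d6:0 ⇒ 14.
Leveled (Task 1@1, Task 2@3, Task 3@2, Task 4@1, Task 5@4): d1:6  d2:5  d3:6  d4:6  d5:4  d6:4 ⇒ 6.
Reduction 14 − 6 = 8.

8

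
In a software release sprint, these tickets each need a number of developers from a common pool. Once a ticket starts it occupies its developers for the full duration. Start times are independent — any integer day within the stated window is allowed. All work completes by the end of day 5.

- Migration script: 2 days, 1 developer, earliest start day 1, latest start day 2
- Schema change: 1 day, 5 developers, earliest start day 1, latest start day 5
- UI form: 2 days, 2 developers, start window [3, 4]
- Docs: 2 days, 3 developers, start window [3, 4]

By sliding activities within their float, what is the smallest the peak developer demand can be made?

5

Early-start (Migration script@1, Schema change@1, UI form@3, Docs@3) gives peak 6: d1:6  d2:1  d3:5  d4:5  d5:0.
Shift Schema change→3, UI form→4, Docs→4.
Schedule Migration script@1, Schema change@3, UI form@4, Docs@4: d1:1  d2:1  d3:5  d4:5  d5:5 — peak 5.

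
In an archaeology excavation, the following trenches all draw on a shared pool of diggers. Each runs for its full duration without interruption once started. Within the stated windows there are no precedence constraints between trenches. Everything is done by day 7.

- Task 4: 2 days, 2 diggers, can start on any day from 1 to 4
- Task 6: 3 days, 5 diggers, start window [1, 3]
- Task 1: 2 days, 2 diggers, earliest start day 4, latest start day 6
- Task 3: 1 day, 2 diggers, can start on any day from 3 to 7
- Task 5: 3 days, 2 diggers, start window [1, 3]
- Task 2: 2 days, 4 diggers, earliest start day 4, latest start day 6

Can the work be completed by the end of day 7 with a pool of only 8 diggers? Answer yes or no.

yes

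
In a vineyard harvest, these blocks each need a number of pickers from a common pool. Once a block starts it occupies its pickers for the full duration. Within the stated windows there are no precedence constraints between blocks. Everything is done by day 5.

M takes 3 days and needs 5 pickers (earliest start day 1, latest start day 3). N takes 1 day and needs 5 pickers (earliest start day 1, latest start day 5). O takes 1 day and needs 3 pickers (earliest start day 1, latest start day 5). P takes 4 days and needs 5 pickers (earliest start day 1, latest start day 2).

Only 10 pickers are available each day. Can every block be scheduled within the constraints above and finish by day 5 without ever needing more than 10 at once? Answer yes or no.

Schedule M@1, N@1, O@4, P@2: d1:10  d2:10  d3:10  d4:8  d5:5 — peak 10 ≤ 10.

yes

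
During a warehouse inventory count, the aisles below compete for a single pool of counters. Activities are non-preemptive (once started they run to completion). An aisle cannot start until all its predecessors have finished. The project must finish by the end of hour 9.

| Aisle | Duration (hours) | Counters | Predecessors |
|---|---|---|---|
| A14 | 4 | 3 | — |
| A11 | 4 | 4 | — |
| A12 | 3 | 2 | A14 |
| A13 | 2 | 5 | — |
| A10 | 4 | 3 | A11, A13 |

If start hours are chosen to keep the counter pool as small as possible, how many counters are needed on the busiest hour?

9

Early-start (A14@1, A11@1, A12@5, A13@1, A10@5) gives peak 12: h1:12  h2:12  h3:7  h4:7  h5:5  h6:5  h7:5  h8:3  h9:0.
Shift A14→3, A12→7.
Schedule A14@3, A11@1, A12@7, A13@1, A10@5: h1:9  h2:9  h3:7  h4:7  h5:6  h6:6  h7:5  h8:5  h9:2 — peak 9.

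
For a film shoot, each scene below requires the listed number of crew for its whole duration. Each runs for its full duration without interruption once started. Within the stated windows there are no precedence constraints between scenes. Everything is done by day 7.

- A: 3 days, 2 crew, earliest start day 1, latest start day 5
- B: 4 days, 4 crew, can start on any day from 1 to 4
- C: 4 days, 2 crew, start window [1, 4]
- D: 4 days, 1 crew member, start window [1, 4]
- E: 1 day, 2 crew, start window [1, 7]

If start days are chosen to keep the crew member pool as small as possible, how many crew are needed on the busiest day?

Early-start (A@1, B@1, C@1, D@1, E@1) gives peak 11: d1:11  d2:9  d3:9  d4:7  d5:0  d6:0  d7:0.
Shift C→4, E→5.
Schedule A@1, B@1, C@4, D@1, E@5: d1:7  d2:7  d3:7  d4:7  d5:4  d6:2  d7:2 — peak 7.

7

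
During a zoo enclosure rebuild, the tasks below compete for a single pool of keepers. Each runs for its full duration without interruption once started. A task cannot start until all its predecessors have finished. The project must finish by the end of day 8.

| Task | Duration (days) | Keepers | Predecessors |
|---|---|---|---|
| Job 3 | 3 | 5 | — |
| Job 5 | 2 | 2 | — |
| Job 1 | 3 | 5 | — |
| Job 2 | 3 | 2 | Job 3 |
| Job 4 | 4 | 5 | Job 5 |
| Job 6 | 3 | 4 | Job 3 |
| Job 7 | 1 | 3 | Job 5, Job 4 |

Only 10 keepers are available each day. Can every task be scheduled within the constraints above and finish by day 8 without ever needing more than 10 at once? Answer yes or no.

no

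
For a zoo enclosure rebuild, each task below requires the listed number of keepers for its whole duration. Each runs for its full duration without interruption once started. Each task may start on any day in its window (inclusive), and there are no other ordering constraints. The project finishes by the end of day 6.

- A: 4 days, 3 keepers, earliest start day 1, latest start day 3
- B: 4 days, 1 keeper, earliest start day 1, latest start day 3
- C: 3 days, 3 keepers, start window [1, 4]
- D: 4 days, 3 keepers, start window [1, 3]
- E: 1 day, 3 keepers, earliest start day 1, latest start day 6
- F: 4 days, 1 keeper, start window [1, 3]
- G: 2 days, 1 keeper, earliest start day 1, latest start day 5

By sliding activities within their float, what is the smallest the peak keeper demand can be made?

Early-start (A@1, B@1, C@1, D@1, E@1, F@1, G@1) gives peak 15: d1:15  d2:12  d3:11  d4:8  d5:0  d6:0.
Shift E→4, G→5.
Schedule A@1, B@1, C@1, D@1, E@4, F@1, G@5: d1:11  d2:11  d3:11  d4:11  d5:1  d6:1 — peak 11.

11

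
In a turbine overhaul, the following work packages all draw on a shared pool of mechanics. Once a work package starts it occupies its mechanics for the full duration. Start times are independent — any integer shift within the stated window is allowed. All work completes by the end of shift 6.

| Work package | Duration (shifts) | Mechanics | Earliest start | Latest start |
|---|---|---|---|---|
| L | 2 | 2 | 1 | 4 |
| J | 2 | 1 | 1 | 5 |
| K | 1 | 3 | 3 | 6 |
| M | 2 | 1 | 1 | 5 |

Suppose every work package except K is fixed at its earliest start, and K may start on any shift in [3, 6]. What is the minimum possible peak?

4

K@3: s1:4  s2:4  s3:3  s4:0  s5:0  s6:0 → peak 4
K@4: s1:4  s2:4  s3:0  s4:3  s5:0  s6:0 → peak 4
K@5: s1:4  s2:4  s3:0  s4:0  s5:3  s6:0 → peak 4
K@6: s1:4  s2:4  s3:0  s4:0  s5:0  s6:3 → peak 4
Best is K@3, peak 4.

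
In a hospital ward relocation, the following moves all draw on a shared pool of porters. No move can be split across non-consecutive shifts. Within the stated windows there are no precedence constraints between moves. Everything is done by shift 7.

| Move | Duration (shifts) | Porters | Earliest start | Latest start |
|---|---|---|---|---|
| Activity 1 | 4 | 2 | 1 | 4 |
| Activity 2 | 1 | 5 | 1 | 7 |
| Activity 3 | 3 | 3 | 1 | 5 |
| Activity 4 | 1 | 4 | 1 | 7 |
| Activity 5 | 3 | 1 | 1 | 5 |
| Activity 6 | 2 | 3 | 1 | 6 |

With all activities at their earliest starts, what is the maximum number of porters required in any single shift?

Early-start schedule: Activity 1@1, Activity 2@1, Activity 3@1, Activity 4@1, Activity 5@1, Activity 6@1.
Load per shift: shift 1: 18, shift 2: 9, shift 3: 6, shift 4: 2, shift 5: 0, shift 6: 0, shift 7: 0.
Peak is 18.

18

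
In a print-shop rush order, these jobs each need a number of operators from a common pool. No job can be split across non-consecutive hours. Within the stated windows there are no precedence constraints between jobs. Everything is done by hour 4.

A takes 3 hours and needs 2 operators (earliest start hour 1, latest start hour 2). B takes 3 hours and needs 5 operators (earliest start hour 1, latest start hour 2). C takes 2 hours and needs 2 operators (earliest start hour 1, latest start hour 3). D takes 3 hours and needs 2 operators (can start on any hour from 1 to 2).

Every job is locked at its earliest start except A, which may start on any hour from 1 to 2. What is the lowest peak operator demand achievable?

11

A@1: h1:11  h2:11  h3:9  h4:0 → peak 11
A@2: h1:9  h2:11  h3:9  h4:2 → peak 11
Best is A@1, peak 11.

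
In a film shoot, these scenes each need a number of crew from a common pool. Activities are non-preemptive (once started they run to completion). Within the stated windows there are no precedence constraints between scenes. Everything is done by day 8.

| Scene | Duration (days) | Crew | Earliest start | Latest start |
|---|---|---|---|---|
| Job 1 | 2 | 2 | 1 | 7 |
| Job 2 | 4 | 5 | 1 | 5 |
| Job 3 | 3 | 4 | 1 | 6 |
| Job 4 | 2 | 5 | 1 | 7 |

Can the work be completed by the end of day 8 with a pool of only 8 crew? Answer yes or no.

The minimum achievable peak is 9; 8 < 9, so no feasible schedule stays within the cap.

no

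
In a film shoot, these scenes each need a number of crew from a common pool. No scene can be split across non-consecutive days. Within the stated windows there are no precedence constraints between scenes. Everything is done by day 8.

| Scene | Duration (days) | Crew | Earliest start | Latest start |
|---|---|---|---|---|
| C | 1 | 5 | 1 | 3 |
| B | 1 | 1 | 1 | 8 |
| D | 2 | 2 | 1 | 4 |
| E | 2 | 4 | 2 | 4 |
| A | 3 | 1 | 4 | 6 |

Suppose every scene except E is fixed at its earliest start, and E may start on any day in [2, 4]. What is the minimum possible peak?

E@2: d1:8  d2:6  d3:4  d4:1  d5:1  d6:1  d7:0  d8:0 → peak 8
E@3: d1:8  d2:2  d3:4  d4:5  d5:1  d6:1  d7:0  d8:0 → peak 8
E@4: d1:8  d2:2  d3:0  d4:5  d5:5  d6:1  d7:0  d8:0 → peak 8
Best is E@2, peak 8.

8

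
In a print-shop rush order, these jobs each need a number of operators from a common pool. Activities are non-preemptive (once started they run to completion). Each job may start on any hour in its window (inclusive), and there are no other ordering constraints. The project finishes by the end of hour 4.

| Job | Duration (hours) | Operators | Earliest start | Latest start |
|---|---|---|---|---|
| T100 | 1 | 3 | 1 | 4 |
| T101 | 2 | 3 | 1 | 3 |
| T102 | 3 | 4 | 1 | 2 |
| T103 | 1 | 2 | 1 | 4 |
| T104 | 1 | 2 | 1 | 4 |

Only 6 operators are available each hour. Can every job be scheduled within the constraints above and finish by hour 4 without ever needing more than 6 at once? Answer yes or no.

no

Total operator-hours = 25; over 4 hours the average is 25/4 > 6, so some hour must exceed 6.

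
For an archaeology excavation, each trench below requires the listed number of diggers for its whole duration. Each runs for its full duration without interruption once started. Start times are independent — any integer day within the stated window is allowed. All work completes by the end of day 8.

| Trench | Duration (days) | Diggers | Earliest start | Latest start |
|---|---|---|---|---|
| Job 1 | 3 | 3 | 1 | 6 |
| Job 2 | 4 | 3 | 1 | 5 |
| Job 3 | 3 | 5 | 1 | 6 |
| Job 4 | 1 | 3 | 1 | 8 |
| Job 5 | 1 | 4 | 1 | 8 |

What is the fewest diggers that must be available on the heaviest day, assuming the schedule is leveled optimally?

6

Early-start (Job 1@1, Job 2@1, Job 3@1, Job 4@1, Job 5@1) gives peak 18: d1:18  d2:11  d3:11  d4:3  d5:0  d6:0  d7:0  d8:0.
Shift Job 3→5, Job 4→4, Job 5→8.
Schedule Job 1@1, Job 2@1, Job 3@5, Job 4@4, Job 5@8: d1:6  d2:6  d3:6  d4:6  d5:5  d6:5  d7:5  d8:4 — peak 6.
Total digger-days = 43 over 8 days ⇒ peak ≥ ⌈43/8⌉ = 6, so 6 is optimal.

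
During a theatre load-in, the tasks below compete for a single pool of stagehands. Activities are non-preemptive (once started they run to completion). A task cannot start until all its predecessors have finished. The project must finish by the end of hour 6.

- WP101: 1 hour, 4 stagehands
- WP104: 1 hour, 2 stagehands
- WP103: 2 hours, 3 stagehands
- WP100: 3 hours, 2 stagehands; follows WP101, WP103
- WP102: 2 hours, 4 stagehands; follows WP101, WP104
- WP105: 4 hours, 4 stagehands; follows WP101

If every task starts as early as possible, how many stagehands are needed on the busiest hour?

Early-start schedule: WP101@1, WP104@1, WP103@1, WP100@3, WP102@2, WP105@2.
Load per hour: hour 1: 9, hour 2: 11, hour 3: 10, hour 4: 6, hour 5: 6, hour 6: 0.
Peak is 11.

11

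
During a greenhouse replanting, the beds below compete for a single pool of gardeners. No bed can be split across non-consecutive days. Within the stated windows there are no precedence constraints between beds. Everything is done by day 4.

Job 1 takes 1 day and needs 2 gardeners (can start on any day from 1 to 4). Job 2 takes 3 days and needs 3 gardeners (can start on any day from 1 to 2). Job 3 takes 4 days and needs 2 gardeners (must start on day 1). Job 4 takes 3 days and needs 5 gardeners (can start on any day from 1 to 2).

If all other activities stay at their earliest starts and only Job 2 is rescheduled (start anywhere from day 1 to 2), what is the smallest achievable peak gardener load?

10

Job 2@1: d1:12  d2:10  d3:10  d4:2 → peak 12
Job 2@2: d1:9  d2:10  d3:10  d4:5 → peak 10
Best is Job 2@2, peak 10.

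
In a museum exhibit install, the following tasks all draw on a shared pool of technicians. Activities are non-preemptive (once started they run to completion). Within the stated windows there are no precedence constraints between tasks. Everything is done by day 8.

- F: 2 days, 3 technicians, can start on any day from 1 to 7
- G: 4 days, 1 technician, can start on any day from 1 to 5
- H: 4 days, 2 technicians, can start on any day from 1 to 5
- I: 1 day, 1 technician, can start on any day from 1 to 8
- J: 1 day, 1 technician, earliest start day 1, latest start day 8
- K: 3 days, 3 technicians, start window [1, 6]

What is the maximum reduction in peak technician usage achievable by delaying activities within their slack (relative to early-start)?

6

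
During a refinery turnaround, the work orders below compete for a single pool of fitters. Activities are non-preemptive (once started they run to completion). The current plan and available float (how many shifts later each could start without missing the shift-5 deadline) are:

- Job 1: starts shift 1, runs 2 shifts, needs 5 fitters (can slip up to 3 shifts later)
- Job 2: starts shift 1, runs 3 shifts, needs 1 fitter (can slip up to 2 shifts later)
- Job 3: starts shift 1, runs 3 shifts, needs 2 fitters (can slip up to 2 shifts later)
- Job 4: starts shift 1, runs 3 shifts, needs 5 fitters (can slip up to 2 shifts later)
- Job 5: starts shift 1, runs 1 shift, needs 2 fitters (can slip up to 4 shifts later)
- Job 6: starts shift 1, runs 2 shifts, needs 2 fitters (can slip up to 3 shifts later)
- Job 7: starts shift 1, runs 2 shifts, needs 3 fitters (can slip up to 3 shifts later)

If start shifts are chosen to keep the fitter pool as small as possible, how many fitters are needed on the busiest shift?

10

Early-start (Job 1@1, Job 2@1, Job 3@1, Job 4@1, Job 5@1, Job 6@1, Job 7@1) gives peak 20: s1:20  s2:18  s3:8  s4:0  s5:0.
Shift Job 4→3, Job 6→2, Job 7→4.
Schedule Job 1@1, Job 2@1, Job 3@1, Job 4@3, Job 5@1, Job 6@2, Job 7@4: s1:10  s2:10  s3:10  s4:8  s5:8 — peak 10.
Total fitter-shifts = 46 over 5 shifts ⇒ peak ≥ ⌈46/5⌉ = 10, so 10 is optimal.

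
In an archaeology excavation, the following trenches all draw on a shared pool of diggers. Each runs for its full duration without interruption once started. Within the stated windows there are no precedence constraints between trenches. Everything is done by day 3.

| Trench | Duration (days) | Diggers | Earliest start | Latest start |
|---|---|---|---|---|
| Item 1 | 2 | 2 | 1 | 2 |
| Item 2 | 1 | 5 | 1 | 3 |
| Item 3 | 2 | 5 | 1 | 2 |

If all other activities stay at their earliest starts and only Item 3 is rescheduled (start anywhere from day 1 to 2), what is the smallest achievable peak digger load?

7

Item 3@1: d1:12  d2:7  d3:0 → peak 12
Item 3@2: d1:7  d2:7  d3:5 → peak 7
Best is Item 3@2, peak 7.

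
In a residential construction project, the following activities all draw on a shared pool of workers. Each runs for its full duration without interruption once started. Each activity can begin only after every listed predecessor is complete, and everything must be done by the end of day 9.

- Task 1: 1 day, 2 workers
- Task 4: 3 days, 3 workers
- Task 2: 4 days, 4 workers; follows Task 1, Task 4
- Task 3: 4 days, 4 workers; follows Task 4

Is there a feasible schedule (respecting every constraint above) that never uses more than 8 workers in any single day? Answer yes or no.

yes

Schedule Task 1@1, Task 4@1, Task 2@4, Task 3@4: d1:5  d2:3  d3:3  d4:8  d5:8  d6:8  d7:8  d8:0  d9:0 — peak 8 ≤ 8.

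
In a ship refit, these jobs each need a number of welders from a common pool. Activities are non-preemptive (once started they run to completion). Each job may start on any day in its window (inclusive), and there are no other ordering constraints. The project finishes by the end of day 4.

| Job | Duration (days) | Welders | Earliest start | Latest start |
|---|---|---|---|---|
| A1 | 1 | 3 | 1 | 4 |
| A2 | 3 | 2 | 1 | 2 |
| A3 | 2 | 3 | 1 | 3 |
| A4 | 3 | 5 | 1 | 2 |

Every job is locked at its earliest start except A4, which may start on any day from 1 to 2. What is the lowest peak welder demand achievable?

10

A4@1: d1:13  d2:10  d3:7  d4:0 → peak 13
A4@2: d1:8  d2:10  d3:7  d4:5 → peak 10
Best is A4@2, peak 10.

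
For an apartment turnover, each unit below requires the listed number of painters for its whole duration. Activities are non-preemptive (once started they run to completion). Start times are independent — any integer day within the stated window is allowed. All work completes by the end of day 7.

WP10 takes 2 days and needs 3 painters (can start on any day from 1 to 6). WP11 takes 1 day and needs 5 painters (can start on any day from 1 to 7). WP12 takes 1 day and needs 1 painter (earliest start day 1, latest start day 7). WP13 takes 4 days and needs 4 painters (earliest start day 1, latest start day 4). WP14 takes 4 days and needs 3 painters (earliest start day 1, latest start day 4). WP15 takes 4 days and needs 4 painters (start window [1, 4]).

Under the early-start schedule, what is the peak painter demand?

20

Early-start schedule: WP10@1, WP11@1, WP12@1, WP13@1, WP14@1, WP15@1.
Load per day: day 1: 20, day 2: 14, day 3: 11, day 4: 11, day 5: 0, day 6: 0, day 7: 0.
Peak is 20.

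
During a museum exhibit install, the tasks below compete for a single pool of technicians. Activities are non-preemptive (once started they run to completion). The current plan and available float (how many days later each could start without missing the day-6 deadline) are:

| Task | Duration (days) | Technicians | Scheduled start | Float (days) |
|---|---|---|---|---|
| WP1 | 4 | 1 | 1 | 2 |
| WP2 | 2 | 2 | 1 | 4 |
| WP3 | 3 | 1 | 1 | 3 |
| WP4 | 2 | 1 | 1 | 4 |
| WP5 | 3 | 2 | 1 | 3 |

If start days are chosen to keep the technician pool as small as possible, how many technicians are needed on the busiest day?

4

Early-start (WP1@1, WP2@1, WP3@1, WP4@1, WP5@1) gives peak 7: d1:7  d2:7  d3:4  d4:1  d5:0  d6:0.
Shift WP4→3, WP5→4.
Schedule WP1@1, WP2@1, WP3@1, WP4@3, WP5@4: d1:4  d2:4  d3:3  d4:4  d5:2  d6:2 — peak 4.
Total technician-days = 19 over 6 days ⇒ peak ≥ ⌈19/6⌉ = 4, so 4 is optimal.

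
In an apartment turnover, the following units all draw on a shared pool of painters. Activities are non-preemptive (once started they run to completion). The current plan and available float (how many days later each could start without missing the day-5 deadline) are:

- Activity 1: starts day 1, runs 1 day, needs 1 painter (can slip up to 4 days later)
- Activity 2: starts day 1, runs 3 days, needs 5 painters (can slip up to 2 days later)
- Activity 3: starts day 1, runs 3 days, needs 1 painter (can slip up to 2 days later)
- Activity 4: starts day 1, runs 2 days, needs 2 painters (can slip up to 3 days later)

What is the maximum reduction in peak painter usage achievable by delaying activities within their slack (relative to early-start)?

3

Early-start peak: d1:9  d2:8  d3:6  d4:0  d5:0 ⇒ 9.
Leveled (Activity 1@1, Activity 2@1, Activity 3@2, Activity 4@4): d1:6  d2:6  d3:6  d4:3  d5:2 ⇒ 6.
Reduction 9 − 6 = 3.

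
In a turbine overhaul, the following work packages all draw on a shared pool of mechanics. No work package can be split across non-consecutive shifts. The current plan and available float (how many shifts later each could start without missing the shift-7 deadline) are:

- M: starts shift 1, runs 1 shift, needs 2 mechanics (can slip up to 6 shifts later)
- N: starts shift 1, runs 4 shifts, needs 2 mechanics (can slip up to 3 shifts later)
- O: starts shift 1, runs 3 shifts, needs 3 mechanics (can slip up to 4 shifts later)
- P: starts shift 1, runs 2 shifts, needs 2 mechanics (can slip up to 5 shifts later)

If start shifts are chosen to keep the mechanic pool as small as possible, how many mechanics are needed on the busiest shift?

4

Early-start (M@1, N@1, O@1, P@1) gives peak 9: s1:9  s2:7  s3:5  s4:2  s5:0  s6:0  s7:0.
Shift O→5, P→2.
Schedule M@1, N@1, O@5, P@2: s1:4  s2:4  s3:4  s4:2  s5:3  s6:3  s7:3 — peak 4.
Total mechanic-shifts = 23 over 7 shifts ⇒ peak ≥ ⌈23/7⌉ = 4, so 4 is optimal.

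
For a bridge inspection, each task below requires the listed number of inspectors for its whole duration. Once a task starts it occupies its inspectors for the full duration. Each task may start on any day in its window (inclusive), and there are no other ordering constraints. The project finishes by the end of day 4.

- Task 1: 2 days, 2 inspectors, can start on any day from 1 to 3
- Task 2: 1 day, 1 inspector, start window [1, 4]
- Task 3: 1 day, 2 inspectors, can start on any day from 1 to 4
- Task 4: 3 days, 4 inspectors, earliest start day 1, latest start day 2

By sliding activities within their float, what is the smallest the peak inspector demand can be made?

Early-start (Task 1@1, Task 2@1, Task 3@1, Task 4@1) gives peak 9: d1:9  d2:6  d3:4  d4:0.
Shift Task 4→2.
Schedule Task 1@1, Task 2@1, Task 3@1, Task 4@2: d1:5  d2:6  d3:4  d4:4 — peak 6.

6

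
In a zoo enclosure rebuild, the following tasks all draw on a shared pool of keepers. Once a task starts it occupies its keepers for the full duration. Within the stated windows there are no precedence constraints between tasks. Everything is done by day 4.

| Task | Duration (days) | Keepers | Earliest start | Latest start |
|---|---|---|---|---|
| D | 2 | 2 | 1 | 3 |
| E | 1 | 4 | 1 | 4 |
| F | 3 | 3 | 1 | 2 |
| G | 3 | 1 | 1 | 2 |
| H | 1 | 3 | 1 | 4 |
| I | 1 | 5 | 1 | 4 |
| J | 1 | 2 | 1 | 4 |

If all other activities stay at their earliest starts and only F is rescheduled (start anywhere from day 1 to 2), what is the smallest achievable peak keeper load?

F@1: d1:20  d2:6  d3:4  d4:0 → peak 20
F@2: d1:17  d2:6  d3:4  d4:3 → peak 17
Best is F@2, peak 17.

17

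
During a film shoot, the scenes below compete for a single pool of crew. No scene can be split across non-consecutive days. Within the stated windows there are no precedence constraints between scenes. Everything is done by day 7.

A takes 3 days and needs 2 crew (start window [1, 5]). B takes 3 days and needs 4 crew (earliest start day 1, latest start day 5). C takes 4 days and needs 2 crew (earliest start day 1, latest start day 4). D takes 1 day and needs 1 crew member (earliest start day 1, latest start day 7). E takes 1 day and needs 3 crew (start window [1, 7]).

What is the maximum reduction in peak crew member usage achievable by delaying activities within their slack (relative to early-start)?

Early-start peak: d1:12  d2:8  d3:8  d4:2  d5:0  d6:0  d7:0 ⇒ 12.
Leveled (A@1, B@5, C@1, D@1, E@4): d1:5  d2:4  d3:4  d4:5  d5:4  d6:4  d7:4 ⇒ 5.
Reduction 12 − 5 = 7.

7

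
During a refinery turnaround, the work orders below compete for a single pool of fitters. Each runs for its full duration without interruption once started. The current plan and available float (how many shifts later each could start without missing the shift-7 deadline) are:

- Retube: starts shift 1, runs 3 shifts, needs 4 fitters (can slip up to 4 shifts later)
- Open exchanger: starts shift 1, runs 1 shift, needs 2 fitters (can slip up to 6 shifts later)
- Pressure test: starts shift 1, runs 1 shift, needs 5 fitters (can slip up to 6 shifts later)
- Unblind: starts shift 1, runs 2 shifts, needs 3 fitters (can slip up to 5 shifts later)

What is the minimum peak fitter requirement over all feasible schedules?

5

Early-start (Retube@1, Open exchanger@1, Pressure test@1, Unblind@1) gives peak 14: s1:14  s2:7  s3:4  s4:0  s5:0  s6:0  s7:0.
Shift Open exchanger→4, Pressure test→5, Unblind→6.
Schedule Retube@1, Open exchanger@4, Pressure test@5, Unblind@6: s1:4  s2:4  s3:4  s4:2  s5:5  s6:3  s7:3 — peak 5.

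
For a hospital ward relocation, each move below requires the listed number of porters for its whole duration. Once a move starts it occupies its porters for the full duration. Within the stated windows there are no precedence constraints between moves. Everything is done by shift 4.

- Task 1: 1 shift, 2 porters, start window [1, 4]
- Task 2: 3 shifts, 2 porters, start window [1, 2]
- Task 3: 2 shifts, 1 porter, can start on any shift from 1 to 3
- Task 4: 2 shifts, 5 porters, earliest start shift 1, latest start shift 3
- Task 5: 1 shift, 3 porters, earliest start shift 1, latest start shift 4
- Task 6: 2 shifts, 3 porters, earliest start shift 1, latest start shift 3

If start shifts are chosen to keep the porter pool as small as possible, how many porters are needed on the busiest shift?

Early-start (Task 1@1, Task 2@1, Task 3@1, Task 4@1, Task 5@1, Task 6@1) gives peak 16: s1:16  s2:11  s3:2  s4:0.
Shift Task 4→3, Task 5→4.
Schedule Task 1@1, Task 2@1, Task 3@1, Task 4@3, Task 5@4, Task 6@1: s1:8  s2:6  s3:7  s4:8 — peak 8.
Total porter-shifts = 29 over 4 shifts ⇒ peak ≥ ⌈29/4⌉ = 8, so 8 is optimal.

8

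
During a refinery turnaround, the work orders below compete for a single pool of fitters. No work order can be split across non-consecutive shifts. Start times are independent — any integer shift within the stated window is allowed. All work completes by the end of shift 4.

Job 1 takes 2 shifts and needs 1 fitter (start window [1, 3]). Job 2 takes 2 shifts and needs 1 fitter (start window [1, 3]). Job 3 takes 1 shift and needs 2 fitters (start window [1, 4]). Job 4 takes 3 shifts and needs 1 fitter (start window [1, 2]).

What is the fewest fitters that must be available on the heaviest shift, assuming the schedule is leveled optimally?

Early-start (Job 1@1, Job 2@1, Job 3@1, Job 4@1) gives peak 5: s1:5  s2:3  s3:1  s4:0.
Shift Job 3→3.
Schedule Job 1@1, Job 2@1, Job 3@3, Job 4@1: s1:3  s2:3  s3:3  s4:0 — peak 3.
Total fitter-shifts = 9 over 4 shifts ⇒ peak ≥ ⌈9/4⌉ = 3, so 3 is optimal.

3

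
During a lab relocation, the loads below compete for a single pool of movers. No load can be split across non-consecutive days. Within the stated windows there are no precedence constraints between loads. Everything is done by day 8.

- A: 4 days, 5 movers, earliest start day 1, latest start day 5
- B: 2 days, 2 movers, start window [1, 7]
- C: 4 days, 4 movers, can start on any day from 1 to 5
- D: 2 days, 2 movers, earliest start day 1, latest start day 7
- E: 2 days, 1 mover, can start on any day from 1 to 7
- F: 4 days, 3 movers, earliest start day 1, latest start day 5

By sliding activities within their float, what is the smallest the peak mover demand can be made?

Early-start (A@1, B@1, C@1, D@1, E@1, F@1) gives peak 17: d1:17  d2:17  d3:12  d4:12  d5:0  d6:0  d7:0  d8:0.
Shift C→5, D→3, F→5.
Schedule A@1, B@1, C@5, D@3, E@1, F@5: d1:8  d2:8  d3:7  d4:7  d5:7  d6:7  d7:7  d8:7 — peak 8.
Total mover-days = 58 over 8 days ⇒ peak ≥ ⌈58/8⌉ = 8, so 8 is optimal.

8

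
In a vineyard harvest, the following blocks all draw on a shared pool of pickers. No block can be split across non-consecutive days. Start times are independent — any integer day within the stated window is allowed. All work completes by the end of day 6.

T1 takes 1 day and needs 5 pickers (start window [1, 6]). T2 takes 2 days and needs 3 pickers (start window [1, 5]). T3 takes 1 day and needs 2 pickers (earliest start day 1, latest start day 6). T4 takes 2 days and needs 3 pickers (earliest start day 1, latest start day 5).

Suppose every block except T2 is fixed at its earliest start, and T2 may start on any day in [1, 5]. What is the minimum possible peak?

10

T2@1: d1:13  d2:6  d3:0  d4:0  d5:0  d6:0 → peak 13
T2@2: d1:10  d2:6  d3:3  d4:0  d5:0  d6:0 → peak 10
T2@3: d1:10  d2:3  d3:3  d4:3  d5:0  d6:0 → peak 10
T2@4: d1:10  d2:3  d3:0  d4:3  d5:3  d6:0 → peak 10
T2@5: d1:10  d2:3  d3:0  d4:0  d5:3  d6:3 → peak 10
Best is T2@2, peak 10.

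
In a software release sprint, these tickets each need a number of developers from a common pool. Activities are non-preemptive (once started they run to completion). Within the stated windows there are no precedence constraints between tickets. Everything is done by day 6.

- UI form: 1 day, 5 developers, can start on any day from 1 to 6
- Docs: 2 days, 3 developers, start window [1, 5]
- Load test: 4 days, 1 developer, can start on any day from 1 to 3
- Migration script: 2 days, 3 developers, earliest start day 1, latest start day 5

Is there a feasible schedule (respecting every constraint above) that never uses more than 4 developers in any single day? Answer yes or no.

no

The minimum achievable peak is 5; 4 < 5, so no feasible schedule stays within the cap.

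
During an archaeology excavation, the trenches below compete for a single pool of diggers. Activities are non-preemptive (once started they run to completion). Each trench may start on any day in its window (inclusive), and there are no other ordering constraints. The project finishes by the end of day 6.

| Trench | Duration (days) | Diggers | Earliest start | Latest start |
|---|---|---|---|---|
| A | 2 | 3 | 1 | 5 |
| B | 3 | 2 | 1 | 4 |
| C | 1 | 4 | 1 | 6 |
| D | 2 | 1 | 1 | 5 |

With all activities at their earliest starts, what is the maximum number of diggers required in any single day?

10

Early-start schedule: A@1, B@1, C@1, D@1.
Load per day: day 1: 10, day 2: 6, day 3: 2, day 4: 0, day 5: 0, day 6: 0.
Peak is 10.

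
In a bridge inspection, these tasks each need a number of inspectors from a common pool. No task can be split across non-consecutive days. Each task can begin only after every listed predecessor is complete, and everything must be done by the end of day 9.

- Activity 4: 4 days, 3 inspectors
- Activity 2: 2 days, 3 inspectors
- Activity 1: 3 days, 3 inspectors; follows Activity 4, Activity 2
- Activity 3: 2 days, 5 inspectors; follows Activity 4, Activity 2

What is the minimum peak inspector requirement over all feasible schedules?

Early-start (Activity 4@1, Activity 2@1, Activity 1@5, Activity 3@5) gives peak 8: d1:6  d2:6  d3:3  d4:3  d5:8  d6:8  d7:3  d8:0  d9:0.
Shift Activity 3→8.
Schedule Activity 4@1, Activity 2@1, Activity 1@5, Activity 3@8: d1:6  d2:6  d3:3  d4:3  d5:3  d6:3  d7:3  d8:5  d9:5 — peak 6.

6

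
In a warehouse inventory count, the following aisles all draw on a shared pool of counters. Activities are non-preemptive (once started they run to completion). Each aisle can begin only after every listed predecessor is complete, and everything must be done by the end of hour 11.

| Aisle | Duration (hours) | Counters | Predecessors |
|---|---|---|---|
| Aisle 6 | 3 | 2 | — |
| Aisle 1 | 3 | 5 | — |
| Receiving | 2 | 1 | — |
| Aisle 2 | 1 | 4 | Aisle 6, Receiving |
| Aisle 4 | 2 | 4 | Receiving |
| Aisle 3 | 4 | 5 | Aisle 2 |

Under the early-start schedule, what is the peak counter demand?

Early-start schedule: Aisle 6@1, Aisle 1@1, Receiving@1, Aisle 2@4, Aisle 4@3, Aisle 3@5.
Load per hour: hour 1: 8, hour 2: 8, hour 3: 11, hour 4: 8, hour 5: 5, hour 6: 5, hour 7: 5, hour 8: 5, hour 9: 0, hour 10: 0, hour 11: 0.
Peak is 11.

11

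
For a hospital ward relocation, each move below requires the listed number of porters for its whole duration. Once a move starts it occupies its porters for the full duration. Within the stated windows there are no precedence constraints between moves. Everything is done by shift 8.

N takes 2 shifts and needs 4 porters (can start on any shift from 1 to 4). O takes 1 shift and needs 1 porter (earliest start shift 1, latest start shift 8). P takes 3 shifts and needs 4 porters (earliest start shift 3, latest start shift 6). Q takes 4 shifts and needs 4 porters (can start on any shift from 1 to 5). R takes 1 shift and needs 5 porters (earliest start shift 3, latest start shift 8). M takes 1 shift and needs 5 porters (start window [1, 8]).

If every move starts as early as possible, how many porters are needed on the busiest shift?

Early-start schedule: N@1, O@1, P@3, Q@1, R@3, M@1.
Load per shift: shift 1: 14, shift 2: 8, shift 3: 13, shift 4: 8, shift 5: 4, shift 6: 0, shift 7: 0, shift 8: 0.
Peak is 14.

14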